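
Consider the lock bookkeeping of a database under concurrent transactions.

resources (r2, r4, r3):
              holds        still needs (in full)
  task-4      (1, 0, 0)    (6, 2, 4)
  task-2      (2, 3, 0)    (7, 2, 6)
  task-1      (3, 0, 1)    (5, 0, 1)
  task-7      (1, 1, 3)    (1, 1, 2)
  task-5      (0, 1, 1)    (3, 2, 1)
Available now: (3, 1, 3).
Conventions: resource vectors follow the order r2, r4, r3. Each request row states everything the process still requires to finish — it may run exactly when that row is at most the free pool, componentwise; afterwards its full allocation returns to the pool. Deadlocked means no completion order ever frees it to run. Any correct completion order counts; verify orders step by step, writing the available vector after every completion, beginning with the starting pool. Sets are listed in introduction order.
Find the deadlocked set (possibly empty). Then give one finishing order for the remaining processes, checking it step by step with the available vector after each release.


The deadlocked set is task-4, task-2 and task-1.
Key observation: task-7, task-5 can finish, but then (4, 3, 7) is all there is, and the blocked group's r2 demands exceed it.
One completion order for the rest: task-7, task-5. Step-by-step check:
  pool = (3, 1, 3)
  task-7 needs (1, 1, 2) <= (3, 1, 3) -> finishes; pool += (1, 1, 3) = (4, 2, 6)
  task-5 needs (3, 2, 1) <= (4, 2, 6) -> finishes; pool += (0, 1, 1) = (4, 3, 7)
None of the blocked processes ever fits:
  task-4 cannot run: need (6, 2, 4) vs free (4, 3, 7) (insufficient r2)
  task-2 cannot run: need (7, 2, 6) vs free (4, 3, 7) (insufficient r2)
  task-1 cannot run: need (5, 0, 1) vs free (4, 3, 7) (insufficient r2)


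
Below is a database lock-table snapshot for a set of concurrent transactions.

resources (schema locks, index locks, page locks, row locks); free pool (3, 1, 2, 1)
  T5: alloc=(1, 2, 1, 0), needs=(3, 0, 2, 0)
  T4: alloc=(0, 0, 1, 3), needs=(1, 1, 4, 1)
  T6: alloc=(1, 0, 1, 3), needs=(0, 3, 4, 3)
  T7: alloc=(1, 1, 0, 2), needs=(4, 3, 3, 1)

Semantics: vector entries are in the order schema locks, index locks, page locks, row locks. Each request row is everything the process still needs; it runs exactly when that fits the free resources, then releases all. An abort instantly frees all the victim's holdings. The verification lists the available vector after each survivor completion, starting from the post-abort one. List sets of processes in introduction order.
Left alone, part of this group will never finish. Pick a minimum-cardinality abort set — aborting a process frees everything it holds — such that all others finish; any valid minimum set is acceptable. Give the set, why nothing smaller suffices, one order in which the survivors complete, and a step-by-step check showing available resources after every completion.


The answer: abort T4.
Key observation: T6 could never have finished before the abort; with (0, 0, 1, 3) returned by T4, it fits at step 2.
Why nothing smaller works: aborting no one leaves the state deadlocked as given.
Survivors finish in the order: T5, T6, T7. Verifying each step (pool after the aborts first):
  pool = (3, 1, 3, 4)
  run T5 (needs (3, 0, 2, 0), free (3, 1, 3, 4)); after release of (1, 2, 1, 0) the pool is (4, 3, 4, 4)
  run T6 (needs (0, 3, 4, 3), free (4, 3, 4, 4)); after release of (1, 0, 1, 3) the pool is (5, 3, 5, 7)
  run T7 (needs (4, 3, 3, 1), free (5, 3, 5, 7)); after release of (1, 1, 0, 2) the pool is (6, 4, 5, 9)


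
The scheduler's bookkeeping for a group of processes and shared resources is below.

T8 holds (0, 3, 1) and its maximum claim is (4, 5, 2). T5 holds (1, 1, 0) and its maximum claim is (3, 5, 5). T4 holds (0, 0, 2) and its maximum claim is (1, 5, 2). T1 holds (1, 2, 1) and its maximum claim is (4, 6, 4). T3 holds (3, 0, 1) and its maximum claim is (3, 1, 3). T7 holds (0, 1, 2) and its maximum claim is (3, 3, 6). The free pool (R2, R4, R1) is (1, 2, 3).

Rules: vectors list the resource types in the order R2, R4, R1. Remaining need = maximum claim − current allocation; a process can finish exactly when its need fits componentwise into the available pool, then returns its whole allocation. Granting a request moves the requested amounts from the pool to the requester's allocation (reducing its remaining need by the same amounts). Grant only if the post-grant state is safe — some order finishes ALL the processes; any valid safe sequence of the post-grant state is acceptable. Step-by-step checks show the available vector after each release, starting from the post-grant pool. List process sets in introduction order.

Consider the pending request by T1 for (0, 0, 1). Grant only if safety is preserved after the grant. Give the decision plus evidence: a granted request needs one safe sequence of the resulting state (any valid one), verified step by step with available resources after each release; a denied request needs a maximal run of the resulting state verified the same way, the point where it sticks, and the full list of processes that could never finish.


GRANT — the state after the grant stays safe, e.g. via T3, T8, T7, T5, T4, T1.
Key observation: the transfer keeps a workable pool ((1, 2, 2)); T3 starts the safe sequence.
Check on the post-grant state, step by step:
  pool = (1, 2, 2)
  run T3 (needs (0, 1, 2), free (1, 2, 2)); after release of (3, 0, 1) the pool is (4, 2, 3)
  run T8 (needs (4, 2, 1), free (4, 2, 3)); after release of (0, 3, 1) the pool is (4, 5, 4)
  run T7 (needs (3, 2, 4), free (4, 5, 4)); after release of (0, 1, 2) the pool is (4, 6, 6)
  run T5 (needs (2, 4, 5), free (4, 6, 6)); after release of (1, 1, 0) the pool is (5, 7, 6)
  run T4 (needs (1, 5, 0), free (5, 7, 6)); after release of (0, 0, 2) the pool is (5, 7, 8)
  run T1 (needs (3, 4, 2), free (5, 7, 8)); after release of (1, 2, 2) the pool is (6, 9, 10)


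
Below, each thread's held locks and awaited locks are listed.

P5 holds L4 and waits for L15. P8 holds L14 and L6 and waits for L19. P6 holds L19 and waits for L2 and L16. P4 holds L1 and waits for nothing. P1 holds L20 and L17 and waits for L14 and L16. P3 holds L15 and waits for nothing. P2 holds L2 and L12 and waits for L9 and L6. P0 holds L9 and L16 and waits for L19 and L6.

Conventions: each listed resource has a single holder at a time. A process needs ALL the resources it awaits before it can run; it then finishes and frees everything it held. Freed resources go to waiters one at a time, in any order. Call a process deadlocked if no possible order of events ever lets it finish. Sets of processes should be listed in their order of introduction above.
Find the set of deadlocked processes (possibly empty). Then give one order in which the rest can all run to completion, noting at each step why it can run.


Deadlocked set: P8, P6, P1, P2 and P0.
Key observation: along P8 -> P6 -> P2 -> P8, each member waits on what the next one holds — a deadlock; P0 is caught in further circular waits and P1 waits into the deadlock from upstream.
A valid finishing order for the others: P3, P5, P4.
Step-by-step check:
  run P3 (it waits on nothing); releases L15
  P5: everything it awaited (L15) is free; runs, freeing L4
  run P4 (it waits on nothing); releases L1


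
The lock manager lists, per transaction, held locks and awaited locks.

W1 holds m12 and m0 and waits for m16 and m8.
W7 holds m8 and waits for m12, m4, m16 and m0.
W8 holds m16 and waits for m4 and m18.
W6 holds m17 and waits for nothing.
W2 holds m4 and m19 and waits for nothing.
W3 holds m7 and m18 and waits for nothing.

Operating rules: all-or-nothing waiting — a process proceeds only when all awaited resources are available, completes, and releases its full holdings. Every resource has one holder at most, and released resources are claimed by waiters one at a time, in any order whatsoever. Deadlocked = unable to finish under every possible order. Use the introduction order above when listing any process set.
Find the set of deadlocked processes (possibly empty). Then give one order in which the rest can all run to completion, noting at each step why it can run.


The deadlocked set is W1 and W7.
Key observation: the cycle W1 -> W7 -> W1 can never break — each member waits on the next; no other process is dragged down with it.
One completion order for the rest: W3, W2, W8, W6.
Step-by-step check:
  W3 waits on nothing -> runs at once and releases m7 and m18
  W2 waits on nothing -> runs at once and releases m4 and m19
  W8 waits on m4 and m18 — all released -> runs and releases m16
  W6 waits on nothing -> runs at once and releases m17


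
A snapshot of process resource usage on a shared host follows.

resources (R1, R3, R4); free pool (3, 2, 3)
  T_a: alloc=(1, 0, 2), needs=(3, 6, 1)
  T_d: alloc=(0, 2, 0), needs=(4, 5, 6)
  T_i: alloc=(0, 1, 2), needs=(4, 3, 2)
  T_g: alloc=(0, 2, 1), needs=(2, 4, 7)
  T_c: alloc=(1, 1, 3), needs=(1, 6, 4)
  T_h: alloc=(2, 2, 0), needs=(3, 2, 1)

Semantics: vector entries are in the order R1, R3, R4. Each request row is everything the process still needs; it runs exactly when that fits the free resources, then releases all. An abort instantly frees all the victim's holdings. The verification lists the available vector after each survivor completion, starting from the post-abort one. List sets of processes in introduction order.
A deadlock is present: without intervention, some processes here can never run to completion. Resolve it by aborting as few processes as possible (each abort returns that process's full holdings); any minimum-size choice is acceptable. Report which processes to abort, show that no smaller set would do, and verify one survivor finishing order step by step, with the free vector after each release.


Minimum abort set: T_d.
Key observation: aborting T_d returns (0, 2, 0), and T_c — hopeless before — runs at step 3 with the returned capacity in the pool.
Why nothing smaller works: aborting no one leaves the state deadlocked as given.
Survivors finish in the order: T_h, T_i, T_c, T_a, T_g. Walking it through (pool after the aborts first):
  pool = (3, 4, 3)
  T_h: need (3, 2, 1) fits (3, 4, 3); releases (2, 2, 0), pool now (5, 6, 3)
  T_i: need (4, 3, 2) fits (5, 6, 3); releases (0, 1, 2), pool now (5, 7, 5)
  T_c: need (1, 6, 4) fits (5, 7, 5); releases (1, 1, 3), pool now (6, 8, 8)
  T_a: need (3, 6, 1) fits (6, 8, 8); releases (1, 0, 2), pool now (7, 8, 10)
  T_g: need (2, 4, 7) fits (7, 8, 10); releases (0, 2, 1), pool now (7, 10, 11)


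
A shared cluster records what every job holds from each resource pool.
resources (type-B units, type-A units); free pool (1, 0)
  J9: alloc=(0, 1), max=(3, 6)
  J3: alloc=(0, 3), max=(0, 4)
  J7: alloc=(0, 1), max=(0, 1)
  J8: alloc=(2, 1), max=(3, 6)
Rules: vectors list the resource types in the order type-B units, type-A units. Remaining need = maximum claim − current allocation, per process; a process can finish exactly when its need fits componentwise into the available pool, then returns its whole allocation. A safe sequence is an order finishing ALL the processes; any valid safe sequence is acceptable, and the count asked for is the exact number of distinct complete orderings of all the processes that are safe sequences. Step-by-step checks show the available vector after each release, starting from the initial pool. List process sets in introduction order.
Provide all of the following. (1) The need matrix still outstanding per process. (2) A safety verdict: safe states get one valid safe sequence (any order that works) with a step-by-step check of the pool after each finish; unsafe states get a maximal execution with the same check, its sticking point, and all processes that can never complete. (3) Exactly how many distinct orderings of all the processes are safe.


(1) Remaining need (order type-B units, type-A units):
  J9: (3, 5)
  J3: (0, 1)
  J7: (0, 0)
  J8: (1, 5)
(2) UNSAFE — no complete ordering exists.
Key observation: type-A units is the bottleneck — with J7, J3 done the pool holds (1, 4), short of every remaining need.
Going as far as possible: J7, J3; after that, nothing fits. Check, step by step:
  pool = (1, 0)
  J7: need (0, 0) fits (1, 0); releases (0, 1), pool now (1, 1)
  J3: need (0, 1) fits (1, 1); releases (0, 3), pool now (1, 4)
  J9 cannot run: need (3, 5) vs free (1, 4) (insufficient type-B units and type-A units)
  J8 cannot run: need (1, 5) vs free (1, 4) (insufficient type-A units)
Never able to finish: J9 and J8.
(3) Exactly 0 of the possible complete orderings are safe sequences.


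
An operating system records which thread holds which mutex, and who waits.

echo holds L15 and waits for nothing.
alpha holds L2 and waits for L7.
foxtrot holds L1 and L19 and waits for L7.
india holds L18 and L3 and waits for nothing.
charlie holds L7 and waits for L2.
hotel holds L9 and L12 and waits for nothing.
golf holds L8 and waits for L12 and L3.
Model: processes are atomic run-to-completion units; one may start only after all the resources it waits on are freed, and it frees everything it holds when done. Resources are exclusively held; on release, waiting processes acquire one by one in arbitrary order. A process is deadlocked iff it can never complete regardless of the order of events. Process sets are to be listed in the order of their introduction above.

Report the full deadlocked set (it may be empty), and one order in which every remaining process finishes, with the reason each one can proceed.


The deadlocked set is alpha, foxtrot and charlie.
Key observation: the waits loop around alpha -> charlie -> alpha with no way out; foxtrot waits into the deadlock from upstream.
One completion order for the rest: hotel, india, echo, golf.
Check, step by step:
  hotel waits on nothing -> runs at once and releases L9 and L12
  india waits on nothing -> runs at once and releases L18 and L3
  echo waits on nothing -> runs at once and releases L15
  run golf (all its waits — L12 and L3 — are resolved); releases L8


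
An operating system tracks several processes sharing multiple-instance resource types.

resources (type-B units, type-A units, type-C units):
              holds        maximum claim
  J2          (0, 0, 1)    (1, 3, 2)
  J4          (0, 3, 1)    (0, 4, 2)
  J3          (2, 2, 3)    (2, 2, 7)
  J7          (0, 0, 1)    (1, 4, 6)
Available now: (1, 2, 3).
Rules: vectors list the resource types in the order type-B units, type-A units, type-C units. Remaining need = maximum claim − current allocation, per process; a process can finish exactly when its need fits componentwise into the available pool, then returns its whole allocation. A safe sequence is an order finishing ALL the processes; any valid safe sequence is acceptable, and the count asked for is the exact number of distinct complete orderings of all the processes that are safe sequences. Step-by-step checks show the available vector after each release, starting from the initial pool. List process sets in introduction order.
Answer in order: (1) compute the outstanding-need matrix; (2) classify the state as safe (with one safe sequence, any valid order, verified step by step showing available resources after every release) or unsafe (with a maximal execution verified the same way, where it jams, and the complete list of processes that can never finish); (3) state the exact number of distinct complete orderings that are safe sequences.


(1) Remaining need (order type-B units, type-A units, type-C units):
  J2: (1, 3, 1)
  J4: (0, 1, 1)
  J3: (0, 0, 4)
  J7: (1, 4, 5)
(2) SAFE. One safe sequence: J4, J3, J7, J2.
Key observation: reading the order forward, J3 is the first process whose need (0, 0, 4) meets the free pool (1, 5, 4) exactly on a resource it requests.
Walking it through:
  pool = (1, 2, 3)
  J4: need (0, 1, 1) fits (1, 2, 3); releases (0, 3, 1), pool now (1, 5, 4)
  J3: need (0, 0, 4) fits (1, 5, 4); releases (2, 2, 3), pool now (3, 7, 7)
  J7: need (1, 4, 5) fits (3, 7, 7); releases (0, 0, 1), pool now (3, 7, 8)
  J2: need (1, 3, 1) fits (3, 7, 8); releases (0, 0, 1), pool now (3, 7, 9)
(3) Exactly 4 of the possible complete orderings are safe sequences.


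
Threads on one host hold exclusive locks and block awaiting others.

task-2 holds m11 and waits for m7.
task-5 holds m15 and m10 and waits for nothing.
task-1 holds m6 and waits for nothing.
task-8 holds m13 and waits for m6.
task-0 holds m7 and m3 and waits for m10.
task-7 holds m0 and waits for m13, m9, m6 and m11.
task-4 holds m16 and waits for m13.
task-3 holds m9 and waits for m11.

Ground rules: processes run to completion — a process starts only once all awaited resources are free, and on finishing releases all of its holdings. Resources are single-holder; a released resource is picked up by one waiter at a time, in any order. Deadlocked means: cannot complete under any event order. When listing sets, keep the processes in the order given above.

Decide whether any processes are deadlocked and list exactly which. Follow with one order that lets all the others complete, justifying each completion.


Nothing here is deadlocked.
Key observation: every chain of waits terminates; starting from the processes that wait on nothing, all the rest unlock in turn.
One completion order for the rest: task-5, task-0, task-1, task-8, task-2, task-3, task-4, task-7.
Verifying each step:
  run task-5 (it waits on nothing); releases m15 and m10
  run task-0 (all its waits — m10 — are resolved); releases m7 and m3
  run task-1 (it waits on nothing); releases m6
  run task-8 (all its waits — m6 — are resolved); releases m13
  run task-2 (all its waits — m7 — are resolved); releases m11
  run task-3 (all its waits — m11 — are resolved); releases m9
  run task-4 (all its waits — m13 — are resolved); releases m16
  run task-7 (all its waits — m13, m9, m6 and m11 — are resolved); releases m0


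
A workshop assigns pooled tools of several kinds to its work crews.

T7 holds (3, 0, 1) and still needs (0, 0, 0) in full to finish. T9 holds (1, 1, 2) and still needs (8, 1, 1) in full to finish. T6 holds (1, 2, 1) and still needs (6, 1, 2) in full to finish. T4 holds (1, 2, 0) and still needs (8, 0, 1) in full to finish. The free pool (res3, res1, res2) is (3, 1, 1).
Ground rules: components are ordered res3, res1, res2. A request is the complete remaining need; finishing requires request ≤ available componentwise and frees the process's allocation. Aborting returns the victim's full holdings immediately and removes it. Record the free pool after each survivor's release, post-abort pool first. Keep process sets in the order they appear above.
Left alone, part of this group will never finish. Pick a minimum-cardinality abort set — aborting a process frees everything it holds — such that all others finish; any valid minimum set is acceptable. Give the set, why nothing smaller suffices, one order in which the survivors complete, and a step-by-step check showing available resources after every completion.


Minimum abort set: T9.
Key observation: no ordering could ever have run T4 before the abort of T9; with (1, 1, 2) back in the pool it fits at step 3.
No smaller set exists: with zero aborts the deadlock remains.
Survivors finish in the order: T7, T6, T4. Verifying each step (pool after the aborts first):
  pool = (4, 2, 3)
  T7 needs (0, 0, 0) <= (4, 2, 3) -> finishes; pool += (3, 0, 1) = (7, 2, 4)
  T6 needs (6, 1, 2) <= (7, 2, 4) -> finishes; pool += (1, 2, 1) = (8, 4, 5)
  T4 needs (8, 0, 1) <= (8, 4, 5) -> finishes; pool += (1, 2, 0) = (9, 6, 5)


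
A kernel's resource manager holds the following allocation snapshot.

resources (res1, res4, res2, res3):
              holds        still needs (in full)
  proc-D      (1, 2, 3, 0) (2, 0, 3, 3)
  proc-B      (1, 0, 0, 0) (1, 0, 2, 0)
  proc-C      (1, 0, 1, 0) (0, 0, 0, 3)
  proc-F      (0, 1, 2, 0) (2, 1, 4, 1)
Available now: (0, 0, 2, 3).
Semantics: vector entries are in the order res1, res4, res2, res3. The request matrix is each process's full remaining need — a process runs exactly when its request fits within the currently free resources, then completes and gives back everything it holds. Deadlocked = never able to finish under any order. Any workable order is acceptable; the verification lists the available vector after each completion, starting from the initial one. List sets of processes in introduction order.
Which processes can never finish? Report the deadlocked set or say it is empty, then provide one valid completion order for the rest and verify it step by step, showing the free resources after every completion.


Nothing here is deadlocked.
Key observation: starting with proc-C, each completion frees enough for the next — no one is permanently blocked.
The rest can finish in the order proc-C, proc-B, proc-D, proc-F. Check, step by step:
  pool = (0, 0, 2, 3)
  proc-C needs (0, 0, 0, 3) <= (0, 0, 2, 3) -> finishes; pool += (1, 0, 1, 0) = (1, 0, 3, 3)
  proc-B needs (1, 0, 2, 0) <= (1, 0, 3, 3) -> finishes; pool += (1, 0, 0, 0) = (2, 0, 3, 3)
  proc-D needs (2, 0, 3, 3) <= (2, 0, 3, 3) -> finishes; pool += (1, 2, 3, 0) = (3, 2, 6, 3)
  proc-F needs (2, 1, 4, 1) <= (3, 2, 6, 3) -> finishes; pool += (0, 1, 2, 0) = (3, 3, 8, 3)


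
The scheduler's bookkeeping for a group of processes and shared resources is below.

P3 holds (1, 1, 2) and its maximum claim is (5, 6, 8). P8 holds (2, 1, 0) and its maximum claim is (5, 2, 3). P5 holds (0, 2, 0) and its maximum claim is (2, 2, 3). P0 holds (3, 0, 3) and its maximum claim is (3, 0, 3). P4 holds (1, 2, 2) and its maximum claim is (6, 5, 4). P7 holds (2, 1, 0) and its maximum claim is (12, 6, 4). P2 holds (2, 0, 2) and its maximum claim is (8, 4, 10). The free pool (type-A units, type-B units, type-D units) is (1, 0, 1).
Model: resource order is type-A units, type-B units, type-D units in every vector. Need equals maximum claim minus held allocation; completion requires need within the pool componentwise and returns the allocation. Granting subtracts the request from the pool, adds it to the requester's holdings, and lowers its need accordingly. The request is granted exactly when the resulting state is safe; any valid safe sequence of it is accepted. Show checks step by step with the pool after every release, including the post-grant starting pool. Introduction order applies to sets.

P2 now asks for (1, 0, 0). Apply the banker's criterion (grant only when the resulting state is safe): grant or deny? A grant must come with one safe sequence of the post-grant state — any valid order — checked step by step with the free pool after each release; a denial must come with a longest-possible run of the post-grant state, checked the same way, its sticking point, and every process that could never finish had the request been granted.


GRANT: granting preserves safety; a valid post-grant sequence is P0, P5, P8, P4, P3, P2, P7.
Key observation: the grant leaves (0, 0, 1) free — enough for P0, whose release restarts the cascade.
Step-by-step check of the post-grant state:
  pool = (0, 0, 1)
  run P0 (needs (0, 0, 0), free (0, 0, 1)); after release of (3, 0, 3) the pool is (3, 0, 4)
  run P5 (needs (2, 0, 3), free (3, 0, 4)); after release of (0, 2, 0) the pool is (3, 2, 4)
  run P8 (needs (3, 1, 3), free (3, 2, 4)); after release of (2, 1, 0) the pool is (5, 3, 4)
  run P4 (needs (5, 3, 2), free (5, 3, 4)); after release of (1, 2, 2) the pool is (6, 5, 6)
  run P3 (needs (4, 5, 6), free (6, 5, 6)); after release of (1, 1, 2) the pool is (7, 6, 8)
  run P2 (needs (5, 4, 8), free (7, 6, 8)); after release of (3, 0, 2) the pool is (10, 6, 10)
  run P7 (needs (10, 5, 4), free (10, 6, 10)); after release of (2, 1, 0) the pool is (12, 7, 10)


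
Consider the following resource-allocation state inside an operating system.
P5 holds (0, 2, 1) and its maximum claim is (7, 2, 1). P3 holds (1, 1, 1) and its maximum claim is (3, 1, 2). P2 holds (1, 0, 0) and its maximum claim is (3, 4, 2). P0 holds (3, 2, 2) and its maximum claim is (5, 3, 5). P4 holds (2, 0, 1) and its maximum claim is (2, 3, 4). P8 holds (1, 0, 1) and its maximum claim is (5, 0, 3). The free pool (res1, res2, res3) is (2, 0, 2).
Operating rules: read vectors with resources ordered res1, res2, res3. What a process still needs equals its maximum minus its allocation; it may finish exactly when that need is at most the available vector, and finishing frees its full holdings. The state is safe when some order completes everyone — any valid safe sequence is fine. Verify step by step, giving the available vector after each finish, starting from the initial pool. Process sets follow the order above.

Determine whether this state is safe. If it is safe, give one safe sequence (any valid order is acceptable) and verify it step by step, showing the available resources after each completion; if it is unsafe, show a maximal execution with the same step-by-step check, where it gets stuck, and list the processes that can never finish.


SAFE — a valid safe sequence is P3, P0, P4, P5, P2, P8.
Key observation: the order's first zero-slack moment is P3 ((2, 0, 1) needed, (2, 0, 2) free — a requested resource with nothing to spare).
Verifying each step:
  pool = (2, 0, 2)
  P3: need (2, 0, 1) fits (2, 0, 2); releases (1, 1, 1), pool now (3, 1, 3)
  P0: need (2, 1, 3) fits (3, 1, 3); releases (3, 2, 2), pool now (6, 3, 5)
  P4: need (0, 3, 3) fits (6, 3, 5); releases (2, 0, 1), pool now (8, 3, 6)
  P5: need (7, 0, 0) fits (8, 3, 6); releases (0, 2, 1), pool now (8, 5, 7)
  P2: need (2, 4, 2) fits (8, 5, 7); releases (1, 0, 0), pool now (9, 5, 7)
  P8: need (4, 0, 2) fits (9, 5, 7); releases (1, 0, 1), pool now (10, 5, 8)


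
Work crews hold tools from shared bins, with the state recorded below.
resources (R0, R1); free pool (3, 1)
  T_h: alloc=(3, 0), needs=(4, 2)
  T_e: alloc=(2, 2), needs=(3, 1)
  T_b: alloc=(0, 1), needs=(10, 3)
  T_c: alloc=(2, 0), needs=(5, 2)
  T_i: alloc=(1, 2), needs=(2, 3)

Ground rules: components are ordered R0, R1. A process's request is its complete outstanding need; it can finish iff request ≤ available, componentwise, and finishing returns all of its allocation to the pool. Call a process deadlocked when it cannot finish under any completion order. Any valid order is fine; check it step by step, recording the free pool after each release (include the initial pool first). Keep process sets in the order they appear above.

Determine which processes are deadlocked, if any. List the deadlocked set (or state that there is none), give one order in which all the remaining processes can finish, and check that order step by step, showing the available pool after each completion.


No process is deadlocked.
Key observation: the pool covers T_e at once, and every later process fits after earlier releases.
The rest can finish in the order T_e, T_i, T_c, T_h, T_b. Walking it through:
  pool = (3, 1)
  run T_e (needs (3, 1), free (3, 1)); after release of (2, 2) the pool is (5, 3)
  run T_i (needs (2, 3), free (5, 3)); after release of (1, 2) the pool is (6, 5)
  run T_c (needs (5, 2), free (6, 5)); after release of (2, 0) the pool is (8, 5)
  run T_h (needs (4, 2), free (8, 5)); after release of (3, 0) the pool is (11, 5)
  run T_b (needs (10, 3), free (11, 5)); after release of (0, 1) the pool is (11, 6)


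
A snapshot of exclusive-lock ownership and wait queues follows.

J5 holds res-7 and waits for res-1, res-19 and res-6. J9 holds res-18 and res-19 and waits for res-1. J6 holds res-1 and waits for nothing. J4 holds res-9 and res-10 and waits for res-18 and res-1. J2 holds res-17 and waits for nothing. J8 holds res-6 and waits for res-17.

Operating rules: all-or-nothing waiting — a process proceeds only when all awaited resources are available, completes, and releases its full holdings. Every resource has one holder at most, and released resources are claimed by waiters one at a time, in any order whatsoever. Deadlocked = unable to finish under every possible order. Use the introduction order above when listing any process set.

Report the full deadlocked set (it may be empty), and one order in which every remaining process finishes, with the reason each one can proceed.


No process is deadlocked.
Key observation: the wait relation is loop-free; peeling off processes with no waits unwinds the whole state.
The rest can finish in the order J2, J8, J6, J9, J4, J5.
Walking it through:
  J2: no waits; runs immediately, freeing res-17
  J8 waits on res-17 — all released -> runs and releases res-6
  J6: no waits; runs immediately, freeing res-1
  J9 waits on res-1 — all released -> runs and releases res-18 and res-19
  J4 waits on res-18 and res-1 — all released -> runs and releases res-9 and res-10
  J5 waits on res-1, res-19 and res-6 — all released -> runs and releases res-7


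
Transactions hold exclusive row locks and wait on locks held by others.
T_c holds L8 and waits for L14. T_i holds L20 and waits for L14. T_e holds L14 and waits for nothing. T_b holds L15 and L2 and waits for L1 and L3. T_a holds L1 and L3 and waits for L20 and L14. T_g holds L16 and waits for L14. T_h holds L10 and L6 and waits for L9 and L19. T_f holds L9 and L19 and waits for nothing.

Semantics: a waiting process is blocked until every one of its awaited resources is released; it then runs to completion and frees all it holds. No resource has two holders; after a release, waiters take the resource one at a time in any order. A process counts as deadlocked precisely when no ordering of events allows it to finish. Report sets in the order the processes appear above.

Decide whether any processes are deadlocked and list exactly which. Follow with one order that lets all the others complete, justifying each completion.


No process is deadlocked.
Key observation: no waiting chain loops back on itself — every chain ends at a process that waits on nothing, so everyone eventually runs.
The rest can finish in the order T_f, T_e, T_i, T_a, T_b, T_g, T_h, T_c.
Walking it through:
  T_f waits on nothing -> runs at once and releases L9 and L19
  T_e waits on nothing -> runs at once and releases L14
  run T_i (all its waits — L14 — are resolved); releases L20
  run T_a (all its waits — L20 and L14 — are resolved); releases L1 and L3
  run T_b (all its waits — L1 and L3 — are resolved); releases L15 and L2
  run T_g (all its waits — L14 — are resolved); releases L16
  run T_h (all its waits — L9 and L19 — are resolved); releases L10 and L6
  run T_c (all its waits — L14 — are resolved); releases L8


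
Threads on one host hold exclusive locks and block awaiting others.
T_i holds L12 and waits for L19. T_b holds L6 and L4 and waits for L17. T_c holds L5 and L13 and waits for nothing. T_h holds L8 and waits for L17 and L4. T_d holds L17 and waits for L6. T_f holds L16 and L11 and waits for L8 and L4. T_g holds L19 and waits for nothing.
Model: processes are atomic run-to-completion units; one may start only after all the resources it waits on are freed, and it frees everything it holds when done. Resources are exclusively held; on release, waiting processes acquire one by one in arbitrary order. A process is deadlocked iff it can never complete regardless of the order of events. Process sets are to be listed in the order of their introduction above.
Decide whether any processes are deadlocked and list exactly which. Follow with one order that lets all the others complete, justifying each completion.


The deadlocked set is T_b, T_h, T_d and T_f.
Key observation: the loop T_b -> T_d -> T_b blocks itself forever; T_h and T_f wait into the deadlock from upstream.
A valid finishing order for the others: T_c, T_g, T_i.
Step-by-step check:
  run T_c (it waits on nothing); releases L5 and L13
  run T_g (it waits on nothing); releases L19
  run T_i (all its waits — L19 — are resolved); releases L12


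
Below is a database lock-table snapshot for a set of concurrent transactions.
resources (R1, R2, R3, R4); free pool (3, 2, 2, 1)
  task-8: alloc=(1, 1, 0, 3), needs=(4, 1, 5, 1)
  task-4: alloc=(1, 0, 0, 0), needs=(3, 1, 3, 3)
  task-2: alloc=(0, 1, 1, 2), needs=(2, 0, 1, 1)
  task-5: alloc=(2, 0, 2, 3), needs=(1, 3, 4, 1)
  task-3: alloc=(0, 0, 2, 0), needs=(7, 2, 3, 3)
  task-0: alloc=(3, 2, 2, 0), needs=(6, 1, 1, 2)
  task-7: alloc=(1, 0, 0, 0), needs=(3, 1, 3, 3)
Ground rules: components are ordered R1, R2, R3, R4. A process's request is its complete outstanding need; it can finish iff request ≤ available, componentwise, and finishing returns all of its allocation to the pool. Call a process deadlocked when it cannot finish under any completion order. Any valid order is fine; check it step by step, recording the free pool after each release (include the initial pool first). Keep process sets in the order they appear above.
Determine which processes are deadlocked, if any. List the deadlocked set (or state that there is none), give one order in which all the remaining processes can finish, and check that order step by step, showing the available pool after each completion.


Deadlocked set: task-8, task-5, task-3 and task-0.
Key observation: after task-2, task-4, task-7 the pool peaks at (5, 3, 3, 3), and each blocked process is short somewhere: task-8 on R3; task-5 on R3; task-3 on R1; task-0 on R1.
The rest can finish in the order task-2, task-4, task-7. Check, step by step:
  pool = (3, 2, 2, 1)
  run task-2 (needs (2, 0, 1, 1), free (3, 2, 2, 1)); after release of (0, 1, 1, 2) the pool is (3, 3, 3, 3)
  run task-4 (needs (3, 1, 3, 3), free (3, 3, 3, 3)); after release of (1, 0, 0, 0) the pool is (4, 3, 3, 3)
  run task-7 (needs (3, 1, 3, 3), free (4, 3, 3, 3)); after release of (1, 0, 0, 0) the pool is (5, 3, 3, 3)
None of the blocked processes ever fits:
  blocked: task-8 wants (4, 1, 5, 1), pool (5, 3, 3, 3) — not enough R3
  blocked: task-5 wants (1, 3, 4, 1), pool (5, 3, 3, 3) — not enough R3
  blocked: task-3 wants (7, 2, 3, 3), pool (5, 3, 3, 3) — not enough R1
  blocked: task-0 wants (6, 1, 1, 2), pool (5, 3, 3, 3) — not enough R1


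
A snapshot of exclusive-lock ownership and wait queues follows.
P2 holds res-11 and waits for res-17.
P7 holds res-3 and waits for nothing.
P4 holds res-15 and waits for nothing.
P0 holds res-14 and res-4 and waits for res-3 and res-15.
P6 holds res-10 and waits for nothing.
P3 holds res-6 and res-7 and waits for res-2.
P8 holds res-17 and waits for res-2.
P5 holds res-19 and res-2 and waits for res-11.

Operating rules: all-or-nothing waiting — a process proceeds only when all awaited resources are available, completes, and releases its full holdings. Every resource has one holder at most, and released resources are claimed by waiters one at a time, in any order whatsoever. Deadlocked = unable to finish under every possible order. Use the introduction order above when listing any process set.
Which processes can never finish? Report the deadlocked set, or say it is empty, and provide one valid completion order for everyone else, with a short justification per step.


Deadlocked set: P2, P3, P8 and P5.
Key observation: along P2 -> P8 -> P5 -> P2, each member waits on what the next one holds — a deadlock; P3 waits into the deadlock from upstream.
The rest can finish in the order P4, P6, P7, P0.
Check, step by step:
  P4 waits on nothing -> runs at once and releases res-15
  P6 waits on nothing -> runs at once and releases res-10
  P7 waits on nothing -> runs at once and releases res-3
  run P0 (all its waits — res-3 and res-15 — are resolved); releases res-14 and res-4


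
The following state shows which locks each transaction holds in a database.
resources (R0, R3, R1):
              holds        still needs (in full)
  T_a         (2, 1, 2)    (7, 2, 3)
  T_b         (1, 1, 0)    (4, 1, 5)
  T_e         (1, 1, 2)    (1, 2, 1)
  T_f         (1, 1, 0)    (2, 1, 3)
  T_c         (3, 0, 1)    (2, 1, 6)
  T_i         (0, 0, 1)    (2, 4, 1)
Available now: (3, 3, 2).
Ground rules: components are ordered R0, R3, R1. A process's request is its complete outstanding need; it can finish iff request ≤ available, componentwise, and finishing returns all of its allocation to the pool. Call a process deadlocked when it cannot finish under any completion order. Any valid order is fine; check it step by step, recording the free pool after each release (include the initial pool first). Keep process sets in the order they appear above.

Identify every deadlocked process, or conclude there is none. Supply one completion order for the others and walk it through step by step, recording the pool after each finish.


The deadlocked set is T_a and T_c.
Key observation: after T_e, T_f, T_i, T_b the pool peaks at (6, 6, 5), and each blocked process is short somewhere: T_a on R0; T_c on R1.
The rest can finish in the order T_e, T_f, T_i, T_b. Walking it through:
  pool = (3, 3, 2)
  T_e needs (1, 2, 1) <= (3, 3, 2) -> finishes; pool += (1, 1, 2) = (4, 4, 4)
  T_f needs (2, 1, 3) <= (4, 4, 4) -> finishes; pool += (1, 1, 0) = (5, 5, 4)
  T_i needs (2, 4, 1) <= (5, 5, 4) -> finishes; pool += (0, 0, 1) = (5, 5, 5)
  T_b needs (4, 1, 5) <= (5, 5, 5) -> finishes; pool += (1, 1, 0) = (6, 6, 5)
The stuck group stays short no matter what:
  blocked: T_a wants (7, 2, 3), pool (6, 6, 5) — not enough R0
  blocked: T_c wants (2, 1, 6), pool (6, 6, 5) — not enough R1


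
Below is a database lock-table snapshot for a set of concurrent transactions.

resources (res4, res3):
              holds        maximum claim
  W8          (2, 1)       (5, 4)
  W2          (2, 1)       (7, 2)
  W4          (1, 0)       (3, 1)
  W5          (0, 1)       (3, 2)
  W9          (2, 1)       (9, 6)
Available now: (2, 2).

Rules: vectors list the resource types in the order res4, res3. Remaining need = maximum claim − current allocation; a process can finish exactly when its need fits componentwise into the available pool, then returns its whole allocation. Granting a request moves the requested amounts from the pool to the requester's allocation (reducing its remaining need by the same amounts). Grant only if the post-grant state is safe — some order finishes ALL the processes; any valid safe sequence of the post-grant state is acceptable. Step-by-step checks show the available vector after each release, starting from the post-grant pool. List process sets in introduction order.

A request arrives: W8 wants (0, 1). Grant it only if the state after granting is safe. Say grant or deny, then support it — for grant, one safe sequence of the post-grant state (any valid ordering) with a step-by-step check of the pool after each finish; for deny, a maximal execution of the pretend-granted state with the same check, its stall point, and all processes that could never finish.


GRANT: granting preserves safety; a valid post-grant sequence is W4, W5, W8, W2, W9.
Key observation: the transfer keeps a workable pool ((2, 1)); W4 starts the safe sequence.
Check on the post-grant state, step by step:
  pool = (2, 1)
  W4: need (2, 1) fits (2, 1); releases (1, 0), pool now (3, 1)
  W5: need (3, 1) fits (3, 1); releases (0, 1), pool now (3, 2)
  W8: need (3, 2) fits (3, 2); releases (2, 2), pool now (5, 4)
  W2: need (5, 1) fits (5, 4); releases (2, 1), pool now (7, 5)
  W9: need (7, 5) fits (7, 5); releases (2, 1), pool now (9, 6)


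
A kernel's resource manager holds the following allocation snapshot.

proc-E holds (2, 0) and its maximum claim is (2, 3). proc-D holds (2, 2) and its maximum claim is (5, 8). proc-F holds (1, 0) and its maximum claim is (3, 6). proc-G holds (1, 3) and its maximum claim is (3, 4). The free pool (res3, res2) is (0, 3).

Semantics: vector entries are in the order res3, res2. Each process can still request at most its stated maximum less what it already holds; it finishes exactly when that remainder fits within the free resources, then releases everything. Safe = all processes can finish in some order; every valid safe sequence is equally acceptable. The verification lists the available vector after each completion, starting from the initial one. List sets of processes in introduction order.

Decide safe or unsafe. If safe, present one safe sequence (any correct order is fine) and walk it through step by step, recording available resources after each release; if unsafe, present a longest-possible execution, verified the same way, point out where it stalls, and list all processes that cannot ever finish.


SAFE — a valid safe sequence is proc-E, proc-G, proc-D, proc-F.
Key observation: the order's first zero-slack moment is proc-E ((0, 3) needed, (0, 3) free — a requested resource with nothing to spare).
Verifying each step:
  pool = (0, 3)
  proc-E: need (0, 3) fits (0, 3); releases (2, 0), pool now (2, 3)
  proc-G: need (2, 1) fits (2, 3); releases (1, 3), pool now (3, 6)
  proc-D: need (3, 6) fits (3, 6); releases (2, 2), pool now (5, 8)
  proc-F: need (2, 6) fits (5, 8); releases (1, 0), pool now (6, 8)
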